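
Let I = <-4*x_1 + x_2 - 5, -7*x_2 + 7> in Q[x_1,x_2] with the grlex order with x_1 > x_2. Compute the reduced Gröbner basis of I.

G = {x_1 + 1, x_2 - 1}

f_1 = -4*x_1 + x_2 - 5, LT = x_1.
f_2 = -7*x_2 + 7, LT = x_2.

The S-polynomials (S(f_1,f_2)) all reduce to 0 modulo the current basis, so we have a Gröbner basis.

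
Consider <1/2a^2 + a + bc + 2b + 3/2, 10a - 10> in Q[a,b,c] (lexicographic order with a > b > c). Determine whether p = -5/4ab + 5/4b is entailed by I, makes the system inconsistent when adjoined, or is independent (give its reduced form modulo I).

-5/4ab + 5/4b lies in I (it reduces to 0).

First compute the reduced Gröbner basis of I by Buchberger's algorithm.
f_1 = 1/2a^2 + a + bc + 2b + 3/2, LT = a^2.
f_2 = 10a - 10, LT = a.

S(f_1,f_2): lcm = a^2. S = 3a + 2bc + 4b + 3.
  leading term a: subtract (3/10)·f_2 from 3a + 2bc + 4b + 3 → 2bc + 4b + 6
  leading term bc: no divisor's leading term divides it; move 2bc to the remainder.
  leading term b: no divisor's leading term divides it; move 4b to the remainder.
  leading term 1: no divisor's leading term divides it; move 6 to the remainder.
  remainder 2bc + 4b + 6 ≠ 0; add h_3 = 2bc + 4b + 6 to the basis.

S(f_1,h_3): leading monomials are coprime, so the S-polynomial reduces to 0 (Buchberger's first criterion).
S(f_2,h_3): leading monomials are coprime, so the S-polynomial reduces to 0 (Buchberger's first criterion).
Every S-polynomial of the final basis reduces to 0, so we have a Gröbner basis.
Inter-reduce: drop elements whose leading term is divisible by another's, tail-reduce, and make monic.
Reduced Gröbner basis: {a - 1, bc + 2b + 3}.
Label its elements g_1 = a - 1, g_2 = bc + 2b + 3.

Reduce p = -5/4ab + 5/4b modulo G:
  leading term ab: subtract (-5/4b)·g_1 from -5/4ab + 5/4b → 0
  normal form = 0.
Since the normal form is 0, p ∈ I.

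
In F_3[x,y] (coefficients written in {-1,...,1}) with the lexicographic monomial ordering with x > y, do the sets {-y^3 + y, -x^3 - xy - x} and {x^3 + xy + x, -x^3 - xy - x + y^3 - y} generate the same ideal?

Two ideals are equal iff their reduced Gröbner bases coincide (the reduced basis is unique for a fixed ordering).
Buchberger on the first generating set:
f_1 = -y^3 + y, LT = y^3.
f_2 = -x^3 - xy - x, LT = x^3.

The S-polynomials (S(f_1,f_2)) all reduce to 0 modulo the current basis, so we have a Gröbner basis.
Inter-reduce: drop elements whose leading term is divisible by another's, tail-reduce, and make monic.
Reduced Gröbner basis: {x^3 + xy + x, y^3 - y}.

Buchberger on the second generating set:
h_1 = x^3 + xy + x, LT = x^3.
h_2 = -x^3 - xy - x + y^3 - y, LT = x^3.

S(h_1,h_2): lcm = x^3. S = y^3 - y.
  leading term y^3: no divisor's leading term divides it; move y^3 to the remainder.
  leading term y: no divisor's leading term divides it; move -y to the remainder.
  remainder y^3 - y ≠ 0; add k_3 = y^3 - y to the basis.

The other S-polynomials (S(h_1,k_3), S(h_2,k_3)) all reduce to 0 modulo the current basis, so we have a Gröbner basis.
Inter-reduce: drop elements whose leading term is divisible by another's, tail-reduce, and make monic.
Reduced Gröbner basis: {x^3 + xy + x, y^3 - y}.

Same reduced basis, so the two generating sets span the same ideal.
The same test decides containment: I ⊆ J iff every generator of I reduces to 0 modulo a Gröbner basis of J.

Yes, the ideals are equal.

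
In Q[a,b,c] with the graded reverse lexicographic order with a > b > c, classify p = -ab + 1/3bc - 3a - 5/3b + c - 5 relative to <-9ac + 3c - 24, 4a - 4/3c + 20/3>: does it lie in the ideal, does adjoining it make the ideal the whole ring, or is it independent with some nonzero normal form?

First compute the reduced Gröbner basis of I by Buchberger's algorithm.
f_1 = -9ac + 3c - 24, LT = ac.
f_2 = 4a - 4/3c + 20/3, LT = a.

S(f_1,f_2): lcm = ac. S = 1/3c^2 - 2c + 8/3.
  reduce S modulo (f_1, f_2):
  remainder 1/3c^2 - 2c + 8/3 ≠ 0; add h_3 = 1/3c^2 - 2c + 8/3 to the basis.

The other S-polynomials (S(f_1,h_3), S(f_2,h_3)) all reduce to 0 modulo the current basis, so we have a Gröbner basis.
Inter-reduce: drop elements whose leading term is divisible by another's, tail-reduce, and make monic.
Reduced Gröbner basis: {c^2 - 6c + 8, a - 1/3c + 5/3}.
Label its elements g_1 = c^2 - 6c + 8, g_2 = a - 1/3c + 5/3.

Reduce p = -ab + 1/3bc - 3a - 5/3b + c - 5 modulo G:
  leading term ab: subtract (-b)·g_2 from -ab + 1/3bc - 3a - 5/3b + c - 5 → -3a + c - 5
  leading term a: subtract (-3)·g_2 from -3a + c - 5 → 0
  normal form = 0.
Since the normal form is 0, p ∈ I.

The remainder on division by a Gröbner basis is unique — it is the normal form.

-ab + 1/3bc - 3a - 5/3b + c - 5 lies in I (it reduces to 0).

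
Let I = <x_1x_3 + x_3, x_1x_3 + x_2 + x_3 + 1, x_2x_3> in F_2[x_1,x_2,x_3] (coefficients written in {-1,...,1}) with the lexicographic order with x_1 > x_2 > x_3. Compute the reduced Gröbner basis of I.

G = {x_2 + 1, x_3}

f_1 = x_1x_3 + x_3, LT = x_1x_3.
f_2 = x_1x_3 + x_2 + x_3 + 1, LT = x_1x_3.
f_3 = x_2x_3, LT = x_2x_3.

S(f_1,f_2): lcm = x_1x_3. S = x_2 + 1.
  reduce S modulo (f_1, f_2, f_3):
  remainder x_2 + 1 ≠ 0; add g_4 = x_2 + 1 to the basis.

S(f_3,g_4): lcm = x_2x_3. S = x_3.
  reduce S modulo (f_1, f_2, f_3, g_4):
  remainder x_3 ≠ 0; add g_5 = x_3 to the basis.

The other S-polynomials (S(f_1,f_3), S(f_2,f_3), S(f_1,g_4), S(f_2,g_4), S(f_1,g_5), S(f_2,g_5), S(f_3,g_5), S(g_4,g_5)) all reduce to 0 modulo the current basis, so we have a Gröbner basis.
Inter-reduce: drop elements whose leading term is divisible by another's, tail-reduce, and make monic.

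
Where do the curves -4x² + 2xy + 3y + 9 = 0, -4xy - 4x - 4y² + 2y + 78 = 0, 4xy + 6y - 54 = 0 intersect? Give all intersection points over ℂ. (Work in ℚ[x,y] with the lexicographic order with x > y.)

{(3, 3)}

Compute a lex Gröbner basis by Buchberger's algorithm.
f_1 = -4x² + 2xy + 3y + 9, LT = x².
f_2 = -4xy - 4x - 4y² + 2y + 78, LT = xy.
f_3 = 4xy + 6y - 54, LT = xy.

S(f_1,f_2): lcm = x²y. S = -x² - 3/2xy² + ½xy + 39/2x - ¾y² - 9/4y.
  leading term x²: subtract (¼)·f_1 from -x² - 3/2xy² + ½xy + 39/2x - ¾y² - 9/4y → -3/2xy² + 39/2x - ¾y² - 3y - 9/4
  leading term xy²: subtract (⅜y)·f_2 from -3/2xy² + 39/2x - ¾y² - 3y - 9/4 → 3/2xy + 39/2x + 3/2y³ - 3/2y² - 129/4y - 9/4
  leading term xy: subtract (-⅜)·f_2 from 3/2xy + 39/2x + 3/2y³ - 3/2y² - 129/4y - 9/4 → 18x + 3/2y³ - 3y² - 63/2y + 27
  leading term x: no divisor's leading term divides it; move 18x to the remainder.
  leading term y³: no divisor's leading term divides it; move 3/2y³ to the remainder.
  leading term y²: no divisor's leading term divides it; move -3y² to the remainder.
  leading term y: no divisor's leading term divides it; move -63/2y to the remainder.
  leading term 1: no divisor's leading term divides it; move 27 to the remainder.
  remainder 18x + 3/2y³ - 3y² - 63/2y + 27 ≠ 0; add h_4 = 18x + 3/2y³ - 3y² - 63/2y + 27 to the basis.

S(f_1,f_3): lcm = x²y. S = -½xy² - 3/2xy + 27/2x - ¾y² - 9/4y.
  leading term xy²: subtract (⅛y)·f_2 from -½xy² - 3/2xy + 27/2x - ¾y² - 9/4y → -xy + 27/2x + ½y³ - y² - 12y
  leading term xy: subtract (¼)·f_2 from -xy + 27/2x + ½y³ - y² - 12y → 29/2x + ½y³ - 25/2y - 39/2
  leading term x: subtract (29/36)·h_4 from 29/2x + ½y³ - 25/2y - 39/2 → -17/24y³ + 29/12y² + 103/8y - 165/4
  leading term y³: no divisor's leading term divides it; move -17/24y³ to the remainder.
  leading term y²: no divisor's leading term divides it; move 29/12y² to the remainder.
  leading term y: no divisor's leading term divides it; move 103/8y to the remainder.
  leading term 1: no divisor's leading term divides it; move -165/4 to the remainder.
  remainder -17/24y³ + 29/12y² + 103/8y - 165/4 ≠ 0; add h_5 = -17/24y³ + 29/12y² + 103/8y - 165/4 to the basis.

S(f_2,f_3): lcm = xy. S = x + y² - 2y - 6.
  leading term x: subtract (1/18)·h_4 from x + y² - 2y - 6 → -1/12y³ + 7/6y² - ¼y - 15/2
  leading term y³: subtract (2/17)·h_5 from -1/12y³ + 7/6y² - ¼y - 15/2 → 15/17y² - 30/17y - 45/17
  leading term y²: no divisor's leading term divides it; move 15/17y² to the remainder.
  leading term y: no divisor's leading term divides it; move -30/17y to the remainder.
  leading term 1: no divisor's leading term divides it; move -45/17 to the remainder.
  remainder 15/17y² - 30/17y - 45/17 ≠ 0; add h_6 = 15/17y² - 30/17y - 45/17 to the basis.

S(f_1,h_4): lcm = x². S = -1/12xy³ + ⅙xy² + 5/4xy - 3/2x - ¾y - 9/4.
  leading term xy³: subtract (1/48y²)·f_2 from -1/12xy³ + ⅙xy² + 5/4xy - 3/2x - ¾y - 9/4 → ¼xy² + 5/4xy - 3/2x + 1/12y⁴ - 1/24y³ - 13/8y² - ¾y - 9/4
  leading term xy²: subtract (-1/16y)·f_2 from ¼xy² + 5/4xy - 3/2x + 1/12y⁴ - 1/24y³ - 13/8y² - ¾y - 9/4 → xy - 3/2x + 1/12y⁴ - 7/24y³ - 3/2y² + 33/8y - 9/4
  leading term xy: subtract (-¼)·f_2 from xy - 3/2x + 1/12y⁴ - 7/24y³ - 3/2y² + 33/8y - 9/4 → -5/2x + 1/12y⁴ - 7/24y³ - 5/2y² + 37/8y + 69/4
  leading term x: subtract (-5/36)·h_4 from -5/2x + 1/12y⁴ - 7/24y³ - 5/2y² + 37/8y + 69/4 → 1/12y⁴ - 1/12y³ - 35/12y² + ¼y + 21
  leading term y⁴: subtract (-2/17y)·h_5 from 1/12y⁴ - 1/12y³ - 35/12y² + ¼y + 21 → 41/204y³ - 143/102y² - 313/68y + 21
  leading term y³: subtract (-82/289)·h_5 from 41/204y³ - 143/102y² - 313/68y + 21 → -207/289y² - 549/578y + 5373/578
  leading term y²: subtract (-69/85)·h_6 from -207/289y² - 549/578y + 5373/578 → -81/34y + 243/34
  leading term y: no divisor's leading term divides it; move -81/34y to the remainder.
  leading term 1: no divisor's leading term divides it; move 243/34 to the remainder.
  remainder -81/34y + 243/34 ≠ 0; add h_7 = -81/34y + 243/34 to the basis.

The other S-polynomials (S(f_2,h_4), S(f_3,h_4), S(f_1,h_5), S(f_2,h_5), S(f_3,h_5), S(h_4,h_5), S(f_1,h_6), S(f_2,h_6), S(f_3,h_6), S(h_4,h_6), S(h_5,h_6), S(f_1,h_7), S(f_2,h_7), S(f_3,h_7), S(h_4,h_7), S(h_5,h_7), S(h_6,h_7)) all reduce to 0 modulo the current basis, so we have a Gröbner basis.
Inter-reduce: drop elements whose leading term is divisible by another's, tail-reduce, and make monic.
Reduced Gröbner basis: {x - 3, y - 3}.

The lex basis is triangular: the last element involves only y. Solving y - 3 = 0 gives y ∈ {3}; substituting each value into the earlier elements determines the remaining variables.
  y = 3: the earlier basis element becomes x - 3 = 0, giving x = 3 — point (3, 3).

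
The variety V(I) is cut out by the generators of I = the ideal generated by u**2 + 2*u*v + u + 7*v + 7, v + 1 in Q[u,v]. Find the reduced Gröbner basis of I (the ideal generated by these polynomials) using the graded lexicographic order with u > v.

G = {u**2 - u, v + 1}

f_1 = u**2 + 2*u*v + u + 7*v + 7, LT = u**2.
f_2 = v + 1, LT = v.

The S-polynomials (S(f_1,f_2)) all reduce to 0 modulo the current basis, so we have a Gröbner basis.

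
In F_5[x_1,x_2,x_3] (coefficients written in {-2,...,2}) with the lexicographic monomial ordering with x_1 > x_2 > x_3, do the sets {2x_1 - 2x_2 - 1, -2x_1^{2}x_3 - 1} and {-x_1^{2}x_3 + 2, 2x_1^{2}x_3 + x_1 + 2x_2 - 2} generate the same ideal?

Since reduced Gröbner bases are canonical representatives of ideals under a given ordering, it suffices to compute and compare them.
Buchberger on the first generating set:
f_1 = 2x_1 - 2x_2 - 1, LT = x_1.
f_2 = -2x_1^{2}x_3 - 1, LT = x_1^{2}x_3.

S(f_1,f_2): lcm = x_1^{2}x_3. S = -x_1x_2x_3 + 2x_1x_3 + 2.
  leading term x_1x_2x_3: subtract (2x_2x_3)·f_1 from -x_1x_2x_3 + 2x_1x_3 + 2 → 2x_1x_3 - x_2^{2}x_3 + 2x_2x_3 + 2
  leading term x_1x_3: subtract (x_3)·f_1 from 2x_1x_3 - x_2^{2}x_3 + 2x_2x_3 + 2 → -x_2^{2}x_3 - x_2x_3 + x_3 + 2
  leading term x_2^{2}x_3: no divisor's leading term divides it; move -x_2^{2}x_3 to the remainder.
  leading term x_2x_3: no divisor's leading term divides it; move -x_2x_3 to the remainder.
  leading term x_3: no divisor's leading term divides it; move x_3 to the remainder.
  leading term 1: no divisor's leading term divides it; move 2 to the remainder.
  remainder -x_2^{2}x_3 - x_2x_3 + x_3 + 2 ≠ 0; add g_3 = -x_2^{2}x_3 - x_2x_3 + x_3 + 2 to the basis.

S(f_1,g_3): leading monomials are coprime, so the S-polynomial reduces to 0 (Buchberger's first criterion).
S(f_2,g_3): lcm = x_1^{2}x_2^{2}x_3. S = -x_1^{2}x_2x_3 + x_1^{2}x_3 + 2x_1^{2} - 2x_2^{2}.
  leading term x_1^{2}x_2x_3: subtract (2x_1x_2x_3)·f_1 from -x_1^{2}x_2x_3 + x_1^{2}x_3 + 2x_1^{2} - 2x_2^{2} → x_1^{2}x_3 + 2x_1^{2} - x_1x_2^{2}x_3 + 2x_1x_2x_3 - 2x_2^{2}
  leading term x_1^{2}x_3: subtract (-2x_1x_3)·f_1 from x_1^{2}x_3 + 2x_1^{2} - x_1x_2^{2}x_3 + 2x_1x_2x_3 - 2x_2^{2} → 2x_1^{2} - x_1x_2^{2}x_3 - 2x_1x_2x_3 - 2x_1x_3 - 2x_2^{2}
  leading term x_1^{2}: subtract (x_1)·f_1 from 2x_1^{2} - x_1x_2^{2}x_3 - 2x_1x_2x_3 - 2x_1x_3 - 2x_2^{2} → -x_1x_2^{2}x_3 - 2x_1x_2x_3 + 2x_1x_2 - 2x_1x_3 + x_1 - 2x_2^{2}
  leading term x_1x_2^{2}x_3: subtract (2x_2^{2}x_3)·f_1 from -x_1x_2^{2}x_3 - 2x_1x_2x_3 + 2x_1x_2 - 2x_1x_3 + x_1 - 2x_2^{2} → -2x_1x_2x_3 + 2x_1x_2 - 2x_1x_3 + x_1 - x_2^{3}x_3 + 2x_2^{2}x_3 - 2x_2^{2}
  leading term x_1x_2x_3: subtract (-x_2x_3)·f_1 from -2x_1x_2x_3 + 2x_1x_2 - 2x_1x_3 + x_1 - x_2^{3}x_3 + 2x_2^{2}x_3 - 2x_2^{2} → 2x_1x_2 - 2x_1x_3 + x_1 - x_2^{3}x_3 - 2x_2^{2} - x_2x_3
  leading term x_1x_2: subtract (x_2)·f_1 from 2x_1x_2 - 2x_1x_3 + x_1 - x_2^{3}x_3 - 2x_2^{2} - x_2x_3 → -2x_1x_3 + x_1 - x_2^{3}x_3 - x_2x_3 + x_2
  leading term x_1x_3: subtract (-x_3)·f_1 from -2x_1x_3 + x_1 - x_2^{3}x_3 - x_2x_3 + x_2 → x_1 - x_2^{3}x_3 + 2x_2x_3 + x_2 - x_3
  leading term x_1: subtract (-2)·f_1 from x_1 - x_2^{3}x_3 + 2x_2x_3 + x_2 - x_3 → -x_2^{3}x_3 + 2x_2x_3 + 2x_2 - x_3 - 2
  leading term x_2^{3}x_3: subtract (x_2)·g_3 from -x_2^{3}x_3 + 2x_2x_3 + 2x_2 - x_3 - 2 → x_2^{2}x_3 + x_2x_3 - x_3 - 2
  leading term x_2^{2}x_3: subtract (-1)·g_3 from x_2^{2}x_3 + x_2x_3 - x_3 - 2 → 0
  remainder 0.

Every S-polynomial of the final basis reduces to 0, so we have a Gröbner basis.
Inter-reduce: drop elements whose leading term is divisible by another's, tail-reduce, and make monic.
Reduced Gröbner basis: {x_1 - x_2 + 2, x_2^{2}x_3 + x_2x_3 - x_3 - 2}.

Buchberger on the second generating set:
h_1 = -x_1^{2}x_3 + 2, LT = x_1^{2}x_3.
h_2 = 2x_1^{2}x_3 + x_1 + 2x_2 - 2, LT = x_1^{2}x_3.

S(h_1,h_2): lcm = x_1^{2}x_3. S = 2x_1 - x_2 - 1.
  leading term x_1: no divisor's leading term divides it; move 2x_1 to the remainder.
  leading term x_2: no divisor's leading term divides it; move -x_2 to the remainder.
  leading term 1: no divisor's leading term divides it; move -1 to the remainder.
  remainder 2x_1 - x_2 - 1 ≠ 0; add k_3 = 2x_1 - x_2 - 1 to the basis.

S(h_1,k_3): lcm = x_1^{2}x_3. S = -2x_1x_2x_3 - 2x_1x_3 - 2.
  leading term x_1x_2x_3: subtract (-x_2x_3)·k_3 from -2x_1x_2x_3 - 2x_1x_3 - 2 → -2x_1x_3 - x_2^{2}x_3 - x_2x_3 - 2
  leading term x_1x_3: subtract (-x_3)·k_3 from -2x_1x_3 - x_2^{2}x_3 - x_2x_3 - 2 → -x_2^{2}x_3 - 2x_2x_3 - x_3 - 2
  leading term x_2^{2}x_3: no divisor's leading term divides it; move -x_2^{2}x_3 to the remainder.
  leading term x_2x_3: no divisor's leading term divides it; move -2x_2x_3 to the remainder.
  leading term x_3: no divisor's leading term divides it; move -x_3 to the remainder.
  leading term 1: no divisor's leading term divides it; move -2 to the remainder.
  remainder -x_2^{2}x_3 - 2x_2x_3 - x_3 - 2 ≠ 0; add k_4 = -x_2^{2}x_3 - 2x_2x_3 - x_3 - 2 to the basis.

S(h_2,k_3): lcm = x_1^{2}x_3. S = -2x_1x_2x_3 - 2x_1x_3 - 2x_1 + x_2 - 1.
  leading term x_1x_2x_3: subtract (-x_2x_3)·k_3 from -2x_1x_2x_3 - 2x_1x_3 - 2x_1 + x_2 - 1 → -2x_1x_3 - 2x_1 - x_2^{2}x_3 - x_2x_3 + x_2 - 1
  leading term x_1x_3: subtract (-x_3)·k_3 from -2x_1x_3 - 2x_1 - x_2^{2}x_3 - x_2x_3 + x_2 - 1 → -2x_1 - x_2^{2}x_3 - 2x_2x_3 + x_2 - x_3 - 1
  leading term x_1: subtract (-1)·k_3 from -2x_1 - x_2^{2}x_3 - 2x_2x_3 + x_2 - x_3 - 1 → -x_2^{2}x_3 - 2x_2x_3 - x_3 - 2
  leading term x_2^{2}x_3: subtract (1)·k_4 from -x_2^{2}x_3 - 2x_2x_3 - x_3 - 2 → 0
  remainder 0.

S(h_1,k_4): lcm = x_1^{2}x_2^{2}x_3. S = -2x_1^{2}x_2x_3 - x_1^{2}x_3 - 2x_1^{2} - 2x_2^{2}.
  leading term x_1^{2}x_2x_3: subtract (2x_2)·h_1 from -2x_1^{2}x_2x_3 - x_1^{2}x_3 - 2x_1^{2} - 2x_2^{2} → -x_1^{2}x_3 - 2x_1^{2} - 2x_2^{2} + x_2
  leading term x_1^{2}x_3: subtract (1)·h_1 from -x_1^{2}x_3 - 2x_1^{2} - 2x_2^{2} + x_2 → -2x_1^{2} - 2x_2^{2} + x_2 - 2
  leading term x_1^{2}: subtract (-x_1)·k_3 from -2x_1^{2} - 2x_2^{2} + x_2 - 2 → -x_1x_2 - x_1 - 2x_2^{2} + x_2 - 2
  leading term x_1x_2: subtract (2x_2)·k_3 from -x_1x_2 - x_1 - 2x_2^{2} + x_2 - 2 → -x_1 - 2x_2 - 2
  leading term x_1: subtract (2)·k_3 from -x_1 - 2x_2 - 2 → 0
  remainder 0.

S(h_2,k_4): lcm = x_1^{2}x_2^{2}x_3. S = -2x_1^{2}x_2x_3 - x_1^{2}x_3 - 2x_1^{2} - 2x_1x_2^{2} + x_2^{3} - x_2^{2}.
  leading term x_1^{2}x_2x_3: subtract (2x_2)·h_1 from -2x_1^{2}x_2x_3 - x_1^{2}x_3 - 2x_1^{2} - 2x_1x_2^{2} + x_2^{3} - x_2^{2} → -x_1^{2}x_3 - 2x_1^{2} - 2x_1x_2^{2} + x_2^{3} - x_2^{2} + x_2
  leading term x_1^{2}x_3: subtract (1)·h_1 from -x_1^{2}x_3 - 2x_1^{2} - 2x_1x_2^{2} + x_2^{3} - x_2^{2} + x_2 → -2x_1^{2} - 2x_1x_2^{2} + x_2^{3} - x_2^{2} + x_2 - 2
  leading term x_1^{2}: subtract (-x_1)·k_3 from -2x_1^{2} - 2x_1x_2^{2} + x_2^{3} - x_2^{2} + x_2 - 2 → -2x_1x_2^{2} - x_1x_2 - x_1 + x_2^{3} - x_2^{2} + x_2 - 2
  leading term x_1x_2^{2}: subtract (-x_2^{2})·k_3 from -2x_1x_2^{2} - x_1x_2 - x_1 + x_2^{3} - x_2^{2} + x_2 - 2 → -x_1x_2 - x_1 - 2x_2^{2} + x_2 - 2
  leading term x_1x_2: subtract (2x_2)·k_3 from -x_1x_2 - x_1 - 2x_2^{2} + x_2 - 2 → -x_1 - 2x_2 - 2
  leading term x_1: subtract (2)·k_3 from -x_1 - 2x_2 - 2 → 0
  remainder 0.

S(k_3,k_4): leading monomials are coprime, so the S-polynomial reduces to 0 (Buchberger's first criterion).
Every S-polynomial of the final basis reduces to 0, so we have a Gröbner basis.
Inter-reduce: drop elements whose leading term is divisible by another's, tail-reduce, and make monic.
Reduced Gröbner basis: {x_1 + 2x_2 + 2, x_2^{2}x_3 + 2x_2x_3 + x_3 + 2}.

The bases are distinct; the ideals are different.
The same test decides containment: I ⊆ J iff every generator of I reduces to 0 modulo a Gröbner basis of J.

No, the ideals differ.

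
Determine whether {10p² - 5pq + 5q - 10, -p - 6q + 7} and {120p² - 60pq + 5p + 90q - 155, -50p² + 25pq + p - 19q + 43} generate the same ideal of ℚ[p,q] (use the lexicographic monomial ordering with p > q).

For a fixed monomial order, each ideal has a unique reduced Gröbner basis; comparing bases decides equality.
Buchberger on the first generating set:
f_1 = 10p² - 5pq + 5q - 10, LT = p².
f_2 = -p - 6q + 7, LT = p.

S(f_1,f_2): lcm = p². S = -13/2pq + 7p + ½q - 1.
  reduce S modulo (f_1, f_2):
  remainder 39q² - 87q + 48 ≠ 0; add g_3 = 39q² - 87q + 48 to the basis.

The other S-polynomials (S(f_1,g_3), S(f_2,g_3)) all reduce to 0 modulo the current basis, so we have a Gröbner basis.
Inter-reduce: drop elements whose leading term is divisible by another's, tail-reduce, and make monic.
Reduced Gröbner basis: {p + 6q - 7, q² - 29/13q + 16/13}.

Buchberger on the second generating set:
h_1 = 120p² - 60pq + 5p + 90q - 155, LT = p².
h_2 = -50p² + 25pq + p - 19q + 43, LT = p².

S(h_1,h_2): lcm = p². S = 37/600p + 37/100q - 259/600.
  reduce S modulo (h_1, h_2):
  remainder 37/600p + 37/100q - 259/600 ≠ 0; add k_3 = 37/600p + 37/100q - 259/600 to the basis.

S(h_1,k_3): lcm = p². S = -13/2pq + 169/24p + ¾q - 31/24.
  reduce S modulo (h_1, h_2, k_3):
  remainder 39q² - 87q + 48 ≠ 0; add k_4 = 39q² - 87q + 48 to the basis.

The other S-polynomials (S(h_2,k_3), S(h_1,k_4), S(h_2,k_4), S(k_3,k_4)) all reduce to 0 modulo the current basis, so we have a Gröbner basis.
Inter-reduce: drop elements whose leading term is divisible by another's, tail-reduce, and make monic.
Reduced Gröbner basis: {p + 6q - 7, q² - 29/13q + 16/13}.

These coincide, so the ideals are equal.

Yes, the ideals are equal.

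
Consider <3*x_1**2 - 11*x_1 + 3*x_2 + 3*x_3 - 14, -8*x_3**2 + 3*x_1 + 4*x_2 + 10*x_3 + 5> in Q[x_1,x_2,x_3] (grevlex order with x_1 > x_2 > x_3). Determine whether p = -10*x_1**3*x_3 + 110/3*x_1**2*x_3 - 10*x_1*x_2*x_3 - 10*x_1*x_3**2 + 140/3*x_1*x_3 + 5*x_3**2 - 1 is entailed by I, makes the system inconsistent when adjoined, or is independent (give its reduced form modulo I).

-10*x_1**3*x_3 + 110/3*x_1**2*x_3 - 10*x_1*x_2*x_3 - 10*x_1*x_3**2 + 140/3*x_1*x_3 + 5*x_3**2 - 1 is independent of I; its normal form modulo I is 15/8*x_1 + 5/2*x_2 + 25/4*x_3 + 17/8.

First compute the reduced Gröbner basis of I by Buchberger's algorithm.
f_1 = 3*x_1**2 - 11*x_1 + 3*x_2 + 3*x_3 - 14, LT = x_1**2.
f_2 = -8*x_3**2 + 3*x_1 + 4*x_2 + 10*x_3 + 5, LT = x_3**2.

The S-polynomials (S(f_1,f_2)) all reduce to 0 modulo the current basis, so we have a Gröbner basis.
Inter-reduce: drop elements whose leading term is divisible by another's, tail-reduce, and make monic.
Reduced Gröbner basis: {x_1**2 - 11/3*x_1 + x_2 + x_3 - 14/3, x_3**2 - 3/8*x_1 - 1/2*x_2 - 5/4*x_3 - 5/8}.
Label its elements g_1 = x_1**2 - 11/3*x_1 + x_2 + x_3 - 14/3, g_2 = x_3**2 - 3/8*x_1 - 1/2*x_2 - 5/4*x_3 - 5/8.

Reduce p = -10*x_1**3*x_3 + 110/3*x_1**2*x_3 - 10*x_1*x_2*x_3 - 10*x_1*x_3**2 + 140/3*x_1*x_3 + 5*x_3**2 - 1 modulo G:
  leading term x_1**3*x_3: subtract (-10*x_1*x_3)·g_1 from -10*x_1**3*x_3 + 110/3*x_1**2*x_3 - 10*x_1*x_2*x_3 - 10*x_1*x_3**2 + 140/3*x_1*x_3 + 5*x_3**2 - 1 → 5*x_3**2 - 1
  leading term x_3**2: subtract (5)·g_2 from 5*x_3**2 - 1 → 15/8*x_1 + 5/2*x_2 + 25/4*x_3 + 17/8
  leading term x_1: no divisor's leading term divides it; move 15/8*x_1 to the remainder.
  leading term x_2: no divisor's leading term divides it; move 5/2*x_2 to the remainder.
  leading term x_3: no divisor's leading term divides it; move 25/4*x_3 to the remainder.
  leading term 1: no divisor's leading term divides it; move 17/8 to the remainder.
  normal form = 15/8*x_1 + 5/2*x_2 + 25/4*x_3 + 17/8.
The normal form is nonzero, so p ∉ I. Since p minus its normal form lies in I, I + (p) = I + (r) where r = 15/8*x_1 + 5/2*x_2 + 25/4*x_3 + 17/8; decide whether this ideal is the whole ring.
Run Buchberger on G together with r (pairs among the g_i already reduce to 0 since G is a Gröbner basis):
g_1 = x_1**2 - 11/3*x_1 + x_2 + x_3 - 14/3, LT = x_1**2.
g_2 = x_3**2 - 3/8*x_1 - 1/2*x_2 - 5/4*x_3 - 5/8, LT = x_3**2.
r = 15/8*x_1 + 5/2*x_2 + 25/4*x_3 + 17/8, LT = x_1.

S(g_1,r): lcm = x_1**2. S = -4/3*x_1*x_2 - 10/3*x_1*x_3 - 24/5*x_1 + x_2 + x_3 - 14/3.
  reduce S modulo (g_1, g_2, r):
  remainder 16/9*x_2**2 + 80/9*x_2*x_3 + 401/45*x_2 + 187/9*x_3 + 674/225 ≠ 0; add m_4 = 16/9*x_2**2 + 80/9*x_2*x_3 + 401/45*x_2 + 187/9*x_3 + 674/225 to the basis.

The other S-polynomials (S(g_1,g_2), S(g_2,r), S(g_1,m_4), S(g_2,m_4), S(r,m_4)) all reduce to 0 modulo the current basis, so we have a Gröbner basis.
Inter-reduce: drop elements whose leading term is divisible by another's, tail-reduce, and make monic.
Reduced Gröbner basis: {x_2**2 + 5*x_2*x_3 + 401/80*x_2 + 187/16*x_3 + 337/200, x_3**2 - 1/5, x_1 + 4/3*x_2 + 10/3*x_3 + 17/15}.
The reduced Gröbner basis of I + (p) is {x_2**2 + 5*x_2*x_3 + 401/80*x_2 + 187/16*x_3 + 337/200, x_3**2 - 1/5, x_1 + 4/3*x_2 + 10/3*x_3 + 17/15} ≠ {1}, a proper ideal, so the enlarged system stays consistent: p is independent of I, with normal form 15/8*x_1 + 5/2*x_2 + 25/4*x_3 + 17/8.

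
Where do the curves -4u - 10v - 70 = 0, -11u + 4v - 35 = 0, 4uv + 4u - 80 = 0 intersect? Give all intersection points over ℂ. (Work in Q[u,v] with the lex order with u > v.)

{(-5, -5)}

Compute a lex Gröbner basis by Buchberger's algorithm.
f_1 = -4u - 10v - 70, LT = u.
f_2 = -11u + 4v - 35, LT = u.
f_3 = 4uv + 4u - 80, LT = uv.

S(f_1,f_2): lcm = u. S = 63/22v + 315/22.
  leading term v: no divisor's leading term divides it; move 63/22v to the remainder.
  leading term 1: no divisor's leading term divides it; move 315/22 to the remainder.
  remainder 63/22v + 315/22 ≠ 0; add h_4 = 63/22v + 315/22 to the basis.

S(f_1,f_3): lcm = uv. S = -u + 5/2v^2 + 35/2v + 20.
  leading term u: subtract (1/4)·f_1 from -u + 5/2v^2 + 35/2v + 20 → 5/2v^2 + 20v + 75/2
  leading term v^2: subtract (55/63v)·h_4 from 5/2v^2 + 20v + 75/2 → 15/2v + 75/2
  leading term v: subtract (55/21)·h_4 from 15/2v + 75/2 → 0
  remainder 0.

S(f_2,f_3): lcm = uv. S = -u - 4/11v^2 + 35/11v + 20.
  leading term u: subtract (1/4)·f_1 from -u - 4/11v^2 + 35/11v + 20 → -4/11v^2 + 125/22v + 75/2
  leading term v^2: subtract (-8/63v)·h_4 from -4/11v^2 + 125/22v + 75/2 → 15/2v + 75/2
  leading term v: subtract (55/21)·h_4 from 15/2v + 75/2 → 0
  remainder 0.

S(f_1,h_4): leading monomials are coprime, so the S-polynomial reduces to 0 (Buchberger's first criterion).
S(f_2,h_4): leading monomials are coprime, so the S-polynomial reduces to 0 (Buchberger's first criterion).
S(f_3,h_4): lcm = uv. S = -4u - 20.
  leading term u: subtract (1)·f_1 from -4u - 20 → 10v + 50
  leading term v: subtract (220/63)·h_4 from 10v + 50 → 0
  remainder 0.

Every S-polynomial of the final basis reduces to 0, so we have a Gröbner basis.
Inter-reduce: drop elements whose leading term is divisible by another's, tail-reduce, and make monic.
Reduced Gröbner basis: {u + 5, v + 5}.

The lex basis is triangular: the last element involves only v. Solving v + 5 = 0 gives v ∈ {-5}; substituting each value into the earlier elements determines the remaining variables.
  v = -5: the earlier basis element becomes u + 5 = 0, giving u = -5 — point (-5, -5).
Check: every point annihilates each of the original generators.
A lex Gröbner basis triangularizes the system, enabling back-substitution.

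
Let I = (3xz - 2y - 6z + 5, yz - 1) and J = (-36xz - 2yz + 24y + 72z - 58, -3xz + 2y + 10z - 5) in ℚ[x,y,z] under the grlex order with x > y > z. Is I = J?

No, the ideals differ.

For a fixed monomial order, each ideal has a unique reduced Gröbner basis; comparing bases decides equality.
Buchberger on the first generating set:
f_1 = 3xz - 2y - 6z + 5, LT = xz.
f_2 = yz - 1, LT = yz.

S(f_1,f_2): lcm = xyz. S = -⅔y² - 2yz + x + 5/3y.
  leading term y²: no divisor's leading term divides it; move -⅔y² to the remainder.
  leading term yz: subtract (-2)·f_2 from -2yz + x + 5/3y → x + 5/3y - 2
  leading term x: no divisor's leading term divides it; move x to the remainder.
  leading term y: no divisor's leading term divides it; move 5/3y to the remainder.
  leading term 1: no divisor's leading term divides it; move -2 to the remainder.
  remainder -⅔y² + x + 5/3y - 2 ≠ 0; add g_3 = -⅔y² + x + 5/3y - 2 to the basis.

The other S-polynomials (S(f_1,g_3), S(f_2,g_3)) all reduce to 0 modulo the current basis, so we have a Gröbner basis.
Inter-reduce: drop elements whose leading term is divisible by another's, tail-reduce, and make monic.
Reduced Gröbner basis: {xz - ⅔y - 2z + 5/3, y² - 3/2x - 5/2y + 3, yz - 1}.

Buchberger on the second generating set:
h_1 = -36xz - 2yz + 24y + 72z - 58, LT = xz.
h_2 = -3xz + 2y + 10z - 5, LT = xz.

S(h_1,h_2): lcm = xz. S = 1/18yz + 4/3z - 1/18.
  leading term yz: no divisor's leading term divides it; move 1/18yz to the remainder.
  leading term z: no divisor's leading term divides it; move 4/3z to the remainder.
  leading term 1: no divisor's leading term divides it; move -1/18 to the remainder.
  remainder 1/18yz + 4/3z - 1/18 ≠ 0; add k_3 = 1/18yz + 4/3z - 1/18 to the basis.

S(h_1,k_3): lcm = xyz. S = 1/18y²z - 24xz - ⅔y² - 2yz + x + 29/18y.
  leading term y²z: subtract (y)·k_3 from 1/18y²z - 24xz - ⅔y² - 2yz + x + 29/18y → -24xz - ⅔y² - 10/3yz + x + 5/3y
  leading term xz: subtract (⅔)·h_1 from -24xz - ⅔y² - 10/3yz + x + 5/3y → -⅔y² - 2yz + x - 43/3y - 48z + 116/3
  leading term y²: no divisor's leading term divides it; move -⅔y² to the remainder.
  leading term yz: subtract (-36)·k_3 from -2yz + x - 43/3y - 48z + 116/3 → x - 43/3y + 110/3
  leading term x: no divisor's leading term divides it; move x to the remainder.
  leading term y: no divisor's leading term divides it; move -43/3y to the remainder.
  leading term 1: no divisor's leading term divides it; move 110/3 to the remainder.
  remainder -⅔y² + x - 43/3y + 110/3 ≠ 0; add k_4 = -⅔y² + x - 43/3y + 110/3 to the basis.

The other S-polynomials (S(h_2,k_3), S(h_1,k_4), S(h_2,k_4), S(k_3,k_4)) all reduce to 0 modulo the current basis, so we have a Gröbner basis.
Inter-reduce: drop elements whose leading term is divisible by another's, tail-reduce, and make monic.
Reduced Gröbner basis: {xz - ⅔y - 10/3z + 5/3, y² - 3/2x + 43/2y - 55, yz + 24z - 1}.

These differ, so the ideals are not equal.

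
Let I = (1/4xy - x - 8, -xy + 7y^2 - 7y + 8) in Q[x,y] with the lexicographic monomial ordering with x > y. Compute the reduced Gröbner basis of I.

G = {x - 7/4y^2 + 7/4y + 6, y^3 - 5y^2 + 4/7y - 32/7}

f_1 = 1/4xy - x - 8, LT = xy.
f_2 = -xy + 7y^2 - 7y + 8, LT = xy.

S(f_1,f_2): lcm = xy. S = -4x + 7y^2 - 7y - 24.
  leading term x: no divisor's leading term divides it; move -4x to the remainder.
  leading term y^2: no divisor's leading term divides it; move 7y^2 to the remainder.
  leading term y: no divisor's leading term divides it; move -7y to the remainder.
  leading term 1: no divisor's leading term divides it; move -24 to the remainder.
  remainder -4x + 7y^2 - 7y - 24 ≠ 0; add g_3 = -4x + 7y^2 - 7y - 24 to the basis.

S(f_1,g_3): lcm = xy. S = -4x + 7/4y^3 - 7/4y^2 - 6y - 32.
  leading term x: subtract (1)·g_3 from -4x + 7/4y^3 - 7/4y^2 - 6y - 32 → 7/4y^3 - 35/4y^2 + y - 8
  leading term y^3: no divisor's leading term divides it; move 7/4y^3 to the remainder.
  leading term y^2: no divisor's leading term divides it; move -35/4y^2 to the remainder.
  leading term y: no divisor's leading term divides it; move y to the remainder.
  leading term 1: no divisor's leading term divides it; move -8 to the remainder.
  remainder 7/4y^3 - 35/4y^2 + y - 8 ≠ 0; add g_4 = 7/4y^3 - 35/4y^2 + y - 8 to the basis.

The other S-polynomials (S(f_2,g_3), S(f_1,g_4), S(f_2,g_4), S(g_3,g_4)) all reduce to 0 modulo the current basis, so we have a Gröbner basis.
Inter-reduce: drop elements whose leading term is divisible by another's, tail-reduce, and make monic.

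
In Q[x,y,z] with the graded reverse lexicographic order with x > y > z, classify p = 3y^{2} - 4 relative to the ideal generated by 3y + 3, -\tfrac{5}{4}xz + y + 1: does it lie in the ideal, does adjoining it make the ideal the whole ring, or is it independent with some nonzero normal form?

Adjoining 3y^{2} - 4 makes the ideal the whole ring: the system is inconsistent.

First compute the reduced Gröbner basis of I by Buchberger's algorithm.
f_1 = 3y + 3, LT = y.
f_2 = -\tfrac{5}{4}xz + y + 1, LT = xz.

The S-polynomials (S(f_1,f_2)) all reduce to 0 modulo the current basis, so we have a Gröbner basis.
Inter-reduce: drop elements whose leading term is divisible by another's, tail-reduce, and make monic.
Reduced Gröbner basis: {xz, y + 1}.
Label its elements g_1 = xz, g_2 = y + 1.

Reduce p = 3y^{2} - 4 modulo G:
  leading term y^{2}: subtract (3y)·g_2 from 3y^{2} - 4 → -3y - 4
  leading term y: subtract (-3)·g_2 from -3y - 4 → -1
  leading term 1: no divisor's leading term divides it; move -1 to the remainder.
  normal form = -1.
The normal form is nonzero, so p ∉ I. Since p minus its normal form lies in I, I + (p) = I + (r) where r = -1; decide whether this ideal is the whole ring.
Here r = -1 is a nonzero constant, hence a unit: 1 ∈ I + (p), the Gröbner basis of I + (p) is {1}, and the enlarged system has no common solution — adjoining p is inconsistent.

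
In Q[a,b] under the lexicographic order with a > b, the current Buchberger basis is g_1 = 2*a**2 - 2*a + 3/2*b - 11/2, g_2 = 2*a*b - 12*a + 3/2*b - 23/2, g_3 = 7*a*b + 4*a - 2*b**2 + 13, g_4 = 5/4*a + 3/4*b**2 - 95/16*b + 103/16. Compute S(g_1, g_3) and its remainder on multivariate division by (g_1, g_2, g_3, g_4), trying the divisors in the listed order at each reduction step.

lcm(LM(g_1), LM(g_3)) = a**2*b.
S = (lcm/LT(g_1))·g_1 − (lcm/LT(g_3))·g_3 = -4/7*a**2 + 2/7*a*b**2 - a*b - 13/7*a + 3/4*b**2 - 11/4*b.
Reduce S modulo (g_1, g_2, g_3, g_4) in that order:
  leading term a**2: subtract (-2/7)·g_1 from -4/7*a**2 + 2/7*a*b**2 - a*b - 13/7*a + 3/4*b**2 - 11/4*b → 2/7*a*b**2 - a*b - 17/7*a + 3/4*b**2 - 65/28*b - 11/7
  leading term a*b**2: subtract (1/7*b)·g_2 from 2/7*a*b**2 - a*b - 17/7*a + 3/4*b**2 - 65/28*b - 11/7 → 5/7*a*b - 17/7*a + 15/28*b**2 - 19/28*b - 11/7
  leading term a*b: subtract (5/14)·g_2 from 5/7*a*b - 17/7*a + 15/28*b**2 - 19/28*b - 11/7 → 13/7*a + 15/28*b**2 - 17/14*b + 71/28
  leading term a: subtract (52/35)·g_4 from 13/7*a + 15/28*b**2 - 17/14*b + 71/28 → -81/140*b**2 + 213/28*b - 246/35
  leading term b**2: no divisor's leading term divides it; move -81/140*b**2 to the remainder.
  leading term b: no divisor's leading term divides it; move 213/28*b to the remainder.
  leading term 1: no divisor's leading term divides it; move -246/35 to the remainder.
The remainder -81/140*b**2 + 213/28*b - 246/35 is nonzero, so it would be added as the next basis element.

S(g_1, g_3) = -4/7*a**2 + 2/7*a*b**2 - a*b - 13/7*a + 3/4*b**2 - 11/4*b; remainder on division = -81/140*b**2 + 213/28*b - 246/35.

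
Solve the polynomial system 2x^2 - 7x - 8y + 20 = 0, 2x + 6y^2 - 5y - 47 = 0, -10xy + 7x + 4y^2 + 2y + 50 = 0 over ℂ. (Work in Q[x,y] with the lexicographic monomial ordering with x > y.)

Compute a lex Gröbner basis by Buchberger's algorithm.
f_1 = 2x^2 - 7x - 8y + 20, LT = x^2.
f_2 = 2x + 6y^2 - 5y - 47, LT = x.
f_3 = -10xy + 7x + 4y^2 + 2y + 50, LT = xy.

S(f_1,f_2): lcm = x^2. S = -3xy^2 + 5/2xy + 20x - 4y + 10.
  leading term xy^2: subtract (-3/2y^2)·f_2 from -3xy^2 + 5/2xy + 20x - 4y + 10 → 5/2xy + 20x + 9y^4 - 15/2y^3 - 141/2y^2 - 4y + 10
  leading term xy: subtract (5/4y)·f_2 from 5/2xy + 20x + 9y^4 - 15/2y^3 - 141/2y^2 - 4y + 10 → 20x + 9y^4 - 15y^3 - 257/4y^2 + 219/4y + 10
  leading term x: subtract (10)·f_2 from 20x + 9y^4 - 15y^3 - 257/4y^2 + 219/4y + 10 → 9y^4 - 15y^3 - 497/4y^2 + 419/4y + 480
  leading term y^4: no divisor's leading term divides it; move 9y^4 to the remainder.
  leading term y^3: no divisor's leading term divides it; move -15y^3 to the remainder.
  leading term y^2: no divisor's leading term divides it; move -497/4y^2 to the remainder.
  leading term y: no divisor's leading term divides it; move 419/4y to the remainder.
  leading term 1: no divisor's leading term divides it; move 480 to the remainder.
  remainder 9y^4 - 15y^3 - 497/4y^2 + 419/4y + 480 ≠ 0; add h_4 = 9y^4 - 15y^3 - 497/4y^2 + 419/4y + 480 to the basis.

S(f_1,f_3): lcm = x^2y. S = 7/10x^2 + 2/5xy^2 - 33/10xy + 5x - 4y^2 + 10y.
  leading term x^2: subtract (7/20)·f_1 from 7/10x^2 + 2/5xy^2 - 33/10xy + 5x - 4y^2 + 10y → 2/5xy^2 - 33/10xy + 149/20x - 4y^2 + 64/5y - 7
  leading term xy^2: subtract (1/5y^2)·f_2 from 2/5xy^2 - 33/10xy + 149/20x - 4y^2 + 64/5y - 7 → -33/10xy + 149/20x - 6/5y^4 + y^3 + 27/5y^2 + 64/5y - 7
  leading term xy: subtract (-33/20y)·f_2 from -33/10xy + 149/20x - 6/5y^4 + y^3 + 27/5y^2 + 64/5y - 7 → 149/20x - 6/5y^4 + 109/10y^3 - 57/20y^2 - 259/4y - 7
  leading term x: subtract (149/40)·f_2 from 149/20x - 6/5y^4 + 109/10y^3 - 57/20y^2 - 259/4y - 7 → -6/5y^4 + 109/10y^3 - 126/5y^2 - 369/8y + 6723/40
  leading term y^4: subtract (-2/15)·h_4 from -6/5y^4 + 109/10y^3 - 126/5y^2 - 369/8y + 6723/40 → 89/10y^3 - 1253/30y^2 - 3859/120y + 9283/40
  leading term y^3: no divisor's leading term divides it; move 89/10y^3 to the remainder.
  leading term y^2: no divisor's leading term divides it; move -1253/30y^2 to the remainder.
  leading term y: no divisor's leading term divides it; move -3859/120y to the remainder.
  leading term 1: no divisor's leading term divides it; move 9283/40 to the remainder.
  remainder 89/10y^3 - 1253/30y^2 - 3859/120y + 9283/40 ≠ 0; add h_5 = 89/10y^3 - 1253/30y^2 - 3859/120y + 9283/40 to the basis.

S(f_2,f_3): lcm = xy. S = 7/10x + 3y^3 - 21/10y^2 - 233/10y + 5.
  leading term x: subtract (7/20)·f_2 from 7/10x + 3y^3 - 21/10y^2 - 233/10y + 5 → 3y^3 - 21/5y^2 - 431/20y + 429/20
  leading term y^3: subtract (30/89)·h_5 from 3y^3 - 21/5y^2 - 431/20y + 429/20 → 4396/445y^2 - 4766/445y - 25266/445
  leading term y^2: no divisor's leading term divides it; move 4396/445y^2 to the remainder.
  leading term y: no divisor's leading term divides it; move -4766/445y to the remainder.
  leading term 1: no divisor's leading term divides it; move -25266/445 to the remainder.
  remainder 4396/445y^2 - 4766/445y - 25266/445 ≠ 0; add h_6 = 4396/445y^2 - 4766/445y - 25266/445 to the basis.

S(f_3,h_4): lcm = xy^4. S = 29/30xy^3 + 497/36xy^2 - 419/36xy - 160/3x - 2/5y^5 - 1/5y^4 - 5y^3.
  leading term xy^3: subtract (29/60y^3)·f_2 from 29/30xy^3 + 497/36xy^2 - 419/36xy - 160/3x - 2/5y^5 - 1/5y^4 - 5y^3 → 497/36xy^2 - 419/36xy - 160/3x - 33/10y^5 + 133/60y^4 + 1063/60y^3
  leading term xy^2: subtract (497/72y^2)·f_2 from 497/36xy^2 - 419/36xy - 160/3x - 33/10y^5 + 133/60y^4 + 1063/60y^3 → -419/36xy - 160/3x - 33/10y^5 - 196/5y^4 + 18803/360y^3 + 23359/72y^2
  leading term xy: subtract (-419/72y)·f_2 from -419/36xy - 160/3x - 33/10y^5 - 196/5y^4 + 18803/360y^3 + 23359/72y^2 → -160/3x - 33/10y^5 - 196/5y^4 + 31373/360y^3 + 886/3y^2 - 19693/72y
  leading term x: subtract (-80/3)·f_2 from -160/3x - 33/10y^5 - 196/5y^4 + 31373/360y^3 + 886/3y^2 - 19693/72y → -33/10y^5 - 196/5y^4 + 31373/360y^3 + 1366/3y^2 - 29293/72y - 3760/3
  leading term y^5: subtract (-11/30y)·h_4 from -33/10y^5 - 196/5y^4 + 31373/360y^3 + 1366/3y^2 - 29293/72y - 3760/3 → -447/10y^4 + 3743/90y^3 + 59249/120y^2 - 16621/72y - 3760/3
  leading term y^4: subtract (-149/30)·h_4 from -447/10y^4 + 3743/90y^3 + 59249/120y^2 - 16621/72y - 3760/3 → -1481/45y^3 - 3701/30y^2 + 26047/90y + 3392/3
  leading term y^3: subtract (-2962/801)·h_5 from -1481/45y^3 - 3701/30y^2 + 26047/90y + 3392/3 → -6675887/24030y^2 + 8193919/48060y + 31861403/16020
  leading term y^2: subtract (-6675887/237384)·h_6 from -6675887/24030y^2 + 8193919/48060y + 31861403/16020 → -3878383/29673y + 3878383/9891
  leading term y: no divisor's leading term divides it; move -3878383/29673y to the remainder.
  leading term 1: no divisor's leading term divides it; move 3878383/9891 to the remainder.
  remainder -3878383/29673y + 3878383/9891 ≠ 0; add h_7 = -3878383/29673y + 3878383/9891 to the basis.

The other S-polynomials (S(f_1,h_4), S(f_2,h_4), S(f_1,h_5), S(f_2,h_5), S(f_3,h_5), S(h_4,h_5), S(f_1,h_6), S(f_2,h_6), S(f_3,h_6), S(h_4,h_6), S(h_5,h_6), S(f_1,h_7), S(f_2,h_7), S(f_3,h_7), S(h_4,h_7), S(h_5,h_7), S(h_6,h_7)) all reduce to 0 modulo the current basis, so we have a Gröbner basis.
Inter-reduce: drop elements whose leading term is divisible by another's, tail-reduce, and make monic.
Reduced Gröbner basis: {x - 4, y - 3}.

Elimination: the polynomial y - 3 lies in the elimination ideal for y, so y ∈ {3}. For each such y, the remaining basis elements (now univariate) give the rest of the solution.
  y = 3: the earlier basis element becomes x - 4 = 0, giving x = 4 — point (4, 3).
Each listed point satisfies every original equation (direct substitution).

{(4, 3)}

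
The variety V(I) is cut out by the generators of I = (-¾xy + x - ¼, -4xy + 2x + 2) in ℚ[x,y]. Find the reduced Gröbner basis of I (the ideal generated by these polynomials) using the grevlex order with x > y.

G = {x - 1, y - 1}

f_1 = -¾xy + x - ¼, LT = xy.
f_2 = -4xy + 2x + 2, LT = xy.

S(f_1,f_2): lcm = xy. S = -⅚x + ⅚.
  leading term x: no divisor's leading term divides it; move -⅚x to the remainder.
  leading term 1: no divisor's leading term divides it; move ⅚ to the remainder.
  remainder -⅚x + ⅚ ≠ 0; add g_3 = -⅚x + ⅚ to the basis.

S(f_1,g_3): lcm = xy. S = -4/3x + y + ⅓.
  leading term x: subtract (8/5)·g_3 from -4/3x + y + ⅓ → y - 1
  leading term y: no divisor's leading term divides it; move y to the remainder.
  leading term 1: no divisor's leading term divides it; move -1 to the remainder.
  remainder y - 1 ≠ 0; add g_4 = y - 1 to the basis.

The other S-polynomials (S(f_2,g_3), S(f_1,g_4), S(f_2,g_4), S(g_3,g_4)) all reduce to 0 modulo the current basis, so we have a Gröbner basis.
Inter-reduce: drop elements whose leading term is divisible by another's, tail-reduce, and make monic.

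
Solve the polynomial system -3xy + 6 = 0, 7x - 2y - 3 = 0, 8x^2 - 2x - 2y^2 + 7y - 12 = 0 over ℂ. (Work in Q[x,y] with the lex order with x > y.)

{(1, 2)}

Compute a lex Gröbner basis by Buchberger's algorithm.
f_1 = -3xy + 6, LT = xy.
f_2 = 7x - 2y - 3, LT = x.
f_3 = 8x^2 - 2x - 2y^2 + 7y - 12, LT = x^2.

S(f_1,f_2): lcm = xy. S = 2/7y^2 + 3/7y - 2.
  reduce S modulo (f_1, f_2, f_3):
  remainder 2/7y^2 + 3/7y - 2 ≠ 0; add h_4 = 2/7y^2 + 3/7y - 2 to the basis.

S(f_1,f_3): lcm = x^2y. S = 1/4xy - 2x + 1/4y^3 - 7/8y^2 + 3/2y.
  reduce S modulo (f_1, f_2, f_3, h_4):
  remainder 255/56y - 255/28 ≠ 0; add h_5 = 255/56y - 255/28 to the basis.

The other S-polynomials (S(f_2,f_3), S(f_1,h_4), S(f_2,h_4), S(f_3,h_4), S(f_1,h_5), S(f_2,h_5), S(f_3,h_5), S(h_4,h_5)) all reduce to 0 modulo the current basis, so we have a Gröbner basis.
Inter-reduce: drop elements whose leading term is divisible by another's, tail-reduce, and make monic.
Reduced Gröbner basis: {x - 1, y - 2}.

A lex Gröbner basis eliminates variables successively. Here y - 2 depends only on y, with roots {2}; lifting each root through the earlier basis elements recovers the full solutions.
  y = 2: the earlier basis element becomes x - 1 = 0, giving x = 1 — point (1, 2).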